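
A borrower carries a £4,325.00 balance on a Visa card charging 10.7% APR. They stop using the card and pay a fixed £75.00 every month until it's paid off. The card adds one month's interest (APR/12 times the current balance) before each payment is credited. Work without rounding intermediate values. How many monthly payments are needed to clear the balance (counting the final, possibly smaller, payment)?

82 payments

Monthly rate r = 10.7%/12 = 0.891667% = 0.00891667.
Recurrence: B ← B·(1+r) − £75.00.
Month 1: interest £38.56; balance after payment £4,288.56.
Month 2: interest £38.24; balance after payment £4,251.80.
Closed form: n = −ln(1 − rB₀/P)/ln(1+r) = −ln(0.48581)/ln(1.00892) ≈ 81.326, so the balance reaches zero during payment 82.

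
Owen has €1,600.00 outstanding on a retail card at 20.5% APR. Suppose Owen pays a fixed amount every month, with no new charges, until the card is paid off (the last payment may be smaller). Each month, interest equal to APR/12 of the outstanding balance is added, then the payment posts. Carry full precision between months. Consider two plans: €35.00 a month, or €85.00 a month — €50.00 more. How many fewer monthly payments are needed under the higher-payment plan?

67 fewer payments

Monthly rate r = 20.5%/12 = 1.70833% = 0.0170833.
At €35.00/mo: n = ⌈−ln(1 − rB₀/P)/ln(1+r)⌉ = 90 payments (last €22.57); total interest = total paid − €1,600.00 = €1,537.57.
At €85.00/mo: 23 payments (last €76.90); total interest €346.90.
Payments saved = 90 − 23 = 67.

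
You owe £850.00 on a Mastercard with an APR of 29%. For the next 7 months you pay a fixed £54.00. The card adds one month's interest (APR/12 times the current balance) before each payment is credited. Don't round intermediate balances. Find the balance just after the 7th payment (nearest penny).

£598.11

Monthly rate r = 29%/12 = 2.41667% = 0.0241667.
Each month: B ← B·(1+r) − £54.00.
Month 1: interest £20.54; balance after payment £816.54.
Month 2: interest £19.73; balance after payment £782.27.
Month 3: interest £18.90; balance after payment £747.18.
Month 4: interest £18.06; balance after payment £711.24.
Month 5: interest £17.19; balance after payment £674.42.
Month 6: interest £16.30; balance after payment £636.72.
Month 7: interest £15.39; balance after payment £598.11.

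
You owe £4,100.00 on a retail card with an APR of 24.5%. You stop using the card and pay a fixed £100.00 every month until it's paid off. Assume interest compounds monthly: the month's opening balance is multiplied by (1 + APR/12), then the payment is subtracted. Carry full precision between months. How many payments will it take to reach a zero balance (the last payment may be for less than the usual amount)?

Monthly rate r = 24.5%/12 = 2.04167% = 0.0204167.
Recurrence: B ← B·(1+r) − £100.00.
Month 1: interest £83.71; balance after payment £4,083.71.
Month 2: interest £83.38; balance after payment £4,067.08.
Closed form: n = −ln(1 − rB₀/P)/ln(1+r) = −ln(0.16292)/ln(1.02042) ≈ 89.778, so the balance reaches zero during payment 90.

90 payments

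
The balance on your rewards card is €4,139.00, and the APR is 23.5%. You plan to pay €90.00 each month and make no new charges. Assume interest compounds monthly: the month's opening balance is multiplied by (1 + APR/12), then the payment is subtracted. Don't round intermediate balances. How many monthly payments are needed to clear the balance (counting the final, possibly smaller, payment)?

120 months

Monthly rate r = 23.5%/12 = 1.95833% = 0.0195833.
Recurrence: B ← B·(1+r) − €90.00.
Month 1: interest €81.06; balance after payment €4,130.06.
Month 2: interest €80.88; balance after payment €4,120.94.
Closed form: n = −ln(1 − rB₀/P)/ln(1+r) = −ln(0.099384)/ln(1.01958) ≈ 119.045, so the balance reaches zero during payment 120.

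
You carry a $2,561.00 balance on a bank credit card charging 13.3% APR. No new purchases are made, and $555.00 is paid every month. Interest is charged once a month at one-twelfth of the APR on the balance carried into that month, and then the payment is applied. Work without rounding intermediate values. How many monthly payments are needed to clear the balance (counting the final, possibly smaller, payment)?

5 payments

Monthly rate r = 13.3%/12 = 1.10833% = 0.0110833.
Recurrence: B ← B·(1+r) − $555.00.
Month 1: interest $28.38; balance after payment $2,034.38.
Month 2: interest $22.55; balance after payment $1,501.93.
Month 3: interest $16.65; balance after payment $963.58.
Month 4: interest $10.68; balance after payment $419.26.
Month 5: interest $4.65; balance after payment $0.00.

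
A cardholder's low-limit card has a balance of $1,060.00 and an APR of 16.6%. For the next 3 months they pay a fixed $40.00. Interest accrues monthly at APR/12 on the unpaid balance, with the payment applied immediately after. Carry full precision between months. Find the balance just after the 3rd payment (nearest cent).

Monthly rate r = 16.6%/12 = 1.38333% = 0.0138333.
Each month: B ← B·(1+r) − $40.00.
Month 1: interest $14.66; balance after payment $1,034.66.
Month 2: interest $14.31; balance after payment $1,008.98.
Month 3: interest $13.96; balance after payment $982.93.

$982.93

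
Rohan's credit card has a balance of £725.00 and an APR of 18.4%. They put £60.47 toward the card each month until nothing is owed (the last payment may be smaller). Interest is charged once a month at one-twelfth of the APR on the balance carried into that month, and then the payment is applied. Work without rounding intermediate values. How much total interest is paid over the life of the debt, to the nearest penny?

£82.36

Monthly rate r = 18.4%/12 = 1.53333% = 0.0153333.
Payoff takes n = ⌈−ln(1 − rB₀/P)/ln(1+r)⌉ = ⌈13.350⌉ = 14 payments; the last is £21.25.
Total paid = 13·£60.47 + £21.25 = £807.36.
Total interest = total paid − principal = £807.36 − £725.00 = £82.36.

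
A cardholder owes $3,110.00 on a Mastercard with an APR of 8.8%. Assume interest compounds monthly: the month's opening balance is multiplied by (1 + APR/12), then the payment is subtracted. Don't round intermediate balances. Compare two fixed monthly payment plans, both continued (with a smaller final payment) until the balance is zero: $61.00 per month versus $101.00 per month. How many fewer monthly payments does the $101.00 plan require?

29 fewer payments

Monthly rate r = 8.8%/12 = 0.733333% = 0.00733333.
At $61.00/mo: n = ⌈−ln(1 − rB₀/P)/ln(1+r)⌉ = 65 payments (last $4.96); total interest = total paid − $3,110.00 = $798.96.
At $101.00/mo: 36 payments (last $2.86); total interest $427.86.
Payments saved = 65 − 36 = 29.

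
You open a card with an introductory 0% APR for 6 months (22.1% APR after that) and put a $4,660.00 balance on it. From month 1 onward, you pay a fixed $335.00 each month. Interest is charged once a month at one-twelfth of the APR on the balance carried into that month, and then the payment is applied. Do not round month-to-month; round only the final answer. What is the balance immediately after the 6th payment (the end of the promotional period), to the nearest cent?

Promo months 1–6 at r₀ = 0%/12 = 0; months 7+ at r₁ = 22.1%/12 = 0.0184167.
After month 6 (no interest yet): B = $4,660.00 − 6·$335.00 = $2,650.00.

$2,650.00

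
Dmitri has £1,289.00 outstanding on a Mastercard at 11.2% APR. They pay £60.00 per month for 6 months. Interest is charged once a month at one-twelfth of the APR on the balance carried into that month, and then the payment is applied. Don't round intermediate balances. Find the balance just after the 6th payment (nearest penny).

Monthly rate r = 11.2%/12 = 0.933333% = 0.00933333.
Each month: B ← B·(1+r) − £60.00.
Month 1: interest £12.03; balance after payment £1,241.03.
Month 2: interest £11.58; balance after payment £1,192.61.
Month 3: interest £11.13; balance after payment £1,143.74.
Month 4: interest £10.67; balance after payment £1,094.42.
Month 5: interest £10.21; balance after payment £1,044.63.
Month 6: interest £9.75; balance after payment £994.38.

£994.38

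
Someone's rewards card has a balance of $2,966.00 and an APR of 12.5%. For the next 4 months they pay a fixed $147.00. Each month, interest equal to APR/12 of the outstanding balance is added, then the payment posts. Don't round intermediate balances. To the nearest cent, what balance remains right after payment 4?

$2,494.28

Monthly rate r = 12.5%/12 = 1.04167% = 0.0104167.
Each month: B ← B·(1+r) − $147.00.
Month 1: interest $30.90; balance after payment $2,849.90.
Month 2: interest $29.69; balance after payment $2,732.58.
Month 3: interest $28.46; balance after payment $2,614.05.
Month 4: interest $27.23; balance after payment $2,494.28.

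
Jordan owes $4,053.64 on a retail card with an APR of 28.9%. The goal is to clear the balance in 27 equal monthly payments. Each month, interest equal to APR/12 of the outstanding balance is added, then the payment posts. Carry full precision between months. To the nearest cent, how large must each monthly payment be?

Monthly rate r = 28.9%/12 = 2.40833% = 0.0240833.
Level-payment amortization: P = B₀·r / (1 − (1+r)^(−n)) = 4053.64·0.0240833 / (1 − 1.02408^(−27)).
Denominator 1 − (1+r)^(−27) = 0.474046985.
P = 97.6252 / 0.474046985 ≈ 205.94.

$205.94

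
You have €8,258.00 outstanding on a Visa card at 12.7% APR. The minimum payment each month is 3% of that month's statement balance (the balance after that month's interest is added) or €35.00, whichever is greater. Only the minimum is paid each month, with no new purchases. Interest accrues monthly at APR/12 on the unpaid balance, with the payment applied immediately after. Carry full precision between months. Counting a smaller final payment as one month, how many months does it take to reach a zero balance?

140 months

Monthly rate r = 12.7%/12 = 1.05833% = 0.0105833.
While 3% of the post-interest balance exceeds €35.00, each month B ← (B·(1+r))·(1 − 0.03), i.e. B shrinks by the factor (1+r)·0.97 = 0.98027.
This holds for months 1–99. Entering month 100 the balance is €1,147.94; 3% of the post-interest balance is now below €35.00, so the flat €35.00 minimum applies from here.
From month 100 a fixed €35.00 at rate r clears €1,147.94 in 41 more payments. Total: 99 + 41 = 140 months.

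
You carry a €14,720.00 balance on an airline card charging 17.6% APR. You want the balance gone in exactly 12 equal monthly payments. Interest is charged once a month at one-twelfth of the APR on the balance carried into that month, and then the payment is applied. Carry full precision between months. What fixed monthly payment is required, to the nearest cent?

€1,346.73

Monthly rate r = 17.6%/12 = 1.46667% = 0.0146667.
Level-payment amortization: P = B₀·r / (1 − (1+r)^(−n)) = 14720.00·0.0146667 / (1 − 1.01467^(−12)).
Denominator 1 − (1+r)^(−12) = 0.160309423.
P = 215.893 / 0.160309423 ≈ 1346.73.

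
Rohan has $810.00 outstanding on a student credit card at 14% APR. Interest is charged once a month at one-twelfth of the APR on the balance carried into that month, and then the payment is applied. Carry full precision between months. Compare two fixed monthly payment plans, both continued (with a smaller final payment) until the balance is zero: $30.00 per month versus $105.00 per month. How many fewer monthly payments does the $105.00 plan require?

24 fewer payments

Monthly rate r = 14%/12 = 1.16667% = 0.0116667.
At $30.00/mo: n = ⌈−ln(1 − rB₀/P)/ln(1+r)⌉ = 33 payments (last $18.57); total interest = total paid − $810.00 = $168.57.
At $105.00/mo: 9 payments (last $13.81); total interest $43.81.
Payments saved = 33 − 9 = 24.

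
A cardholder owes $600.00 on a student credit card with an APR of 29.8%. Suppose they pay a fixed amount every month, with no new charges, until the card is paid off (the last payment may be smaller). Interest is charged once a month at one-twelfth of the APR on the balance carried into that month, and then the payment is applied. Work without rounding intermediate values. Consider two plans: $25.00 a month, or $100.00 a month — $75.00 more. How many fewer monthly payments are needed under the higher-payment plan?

Monthly rate r = 29.8%/12 = 2.48333% = 0.0248333.
At $25.00/mo: n = ⌈−ln(1 − rB₀/P)/ln(1+r)⌉ = 37 payments (last $23.72); total interest = total paid − $600.00 = $323.72.
At $100.00/mo: 7 payments (last $58.04); total interest $58.04.
Payments saved = 37 − 7 = 30.

30 fewer payments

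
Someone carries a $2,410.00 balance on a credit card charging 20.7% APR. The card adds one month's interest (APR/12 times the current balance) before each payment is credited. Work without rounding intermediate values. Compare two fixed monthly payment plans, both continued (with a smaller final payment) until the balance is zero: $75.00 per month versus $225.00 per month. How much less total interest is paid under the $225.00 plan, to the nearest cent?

Monthly rate r = 20.7%/12 = 1.725% = 0.01725.
At $75.00/mo: n = ⌈−ln(1 − rB₀/P)/ln(1+r)⌉ = 48 payments (last $18.86); total interest = total paid − $2,410.00 = $1,133.86.
At $225.00/mo: 12 payments (last $212.55); total interest $277.55.
Interest saved = $1,133.86 − $277.55 = $856.31.

$856.31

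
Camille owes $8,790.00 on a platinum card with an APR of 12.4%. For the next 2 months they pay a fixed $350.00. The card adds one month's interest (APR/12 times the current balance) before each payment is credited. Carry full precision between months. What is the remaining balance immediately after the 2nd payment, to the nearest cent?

$8,268.98

Monthly rate r = 12.4%/12 = 1.03333% = 0.0103333.
Each month: B ← B·(1+r) − $350.00.
Month 1: interest $90.83; balance after payment $8,530.83.
Month 2: interest $88.15; balance after payment $8,268.98.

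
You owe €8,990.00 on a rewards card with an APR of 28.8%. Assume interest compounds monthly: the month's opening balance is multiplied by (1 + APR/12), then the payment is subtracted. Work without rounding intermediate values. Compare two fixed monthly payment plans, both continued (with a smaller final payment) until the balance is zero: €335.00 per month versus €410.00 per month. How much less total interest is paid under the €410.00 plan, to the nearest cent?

€1,676.09

Monthly rate r = 28.8%/12 = 2.4% = 0.024.
At €335.00/mo: n = ⌈−ln(1 − rB₀/P)/ln(1+r)⌉ = 44 payments (last €187.17); total interest = total paid − €8,990.00 = €5,602.17.
At €410.00/mo: 32 payments (last €206.08); total interest €3,926.08.
Interest saved = €5,602.17 − €3,926.08 = €1,676.09.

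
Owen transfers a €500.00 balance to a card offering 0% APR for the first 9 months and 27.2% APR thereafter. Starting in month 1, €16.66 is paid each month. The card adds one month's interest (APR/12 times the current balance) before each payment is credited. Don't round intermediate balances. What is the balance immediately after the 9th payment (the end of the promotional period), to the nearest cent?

€350.06

Promo months 1–9 at r₀ = 0%/12 = 0; months 10+ at r₁ = 27.2%/12 = 0.0226667.
After month 9 (no interest yet): B = €500.00 − 9·€16.66 = €350.06.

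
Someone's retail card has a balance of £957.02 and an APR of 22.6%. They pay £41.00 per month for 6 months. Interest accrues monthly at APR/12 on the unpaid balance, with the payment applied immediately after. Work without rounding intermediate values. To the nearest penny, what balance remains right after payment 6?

£812.51

Monthly rate r = 22.6%/12 = 1.88333% = 0.0188333.
Each month: B ← B·(1+r) − £41.00.
Month 1: interest £18.02; balance after payment £934.04.
Month 2: interest £17.59; balance after payment £910.64.
Month 3: interest £17.15; balance after payment £886.79.
Month 4: interest £16.70; balance after payment £862.49.
Month 5: interest £16.24; balance after payment £837.73.
Month 6: interest £15.78; balance after payment £812.51.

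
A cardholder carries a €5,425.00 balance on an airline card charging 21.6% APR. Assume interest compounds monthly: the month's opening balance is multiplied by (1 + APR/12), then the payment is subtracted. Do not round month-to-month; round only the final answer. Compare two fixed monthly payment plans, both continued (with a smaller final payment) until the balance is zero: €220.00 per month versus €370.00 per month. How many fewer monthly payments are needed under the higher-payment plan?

15 fewer payments

Monthly rate r = 21.6%/12 = 1.8% = 0.018.
At €220.00/mo: n = ⌈−ln(1 − rB₀/P)/ln(1+r)⌉ = 33 payments (last €195.83); total interest = total paid − €5,425.00 = €1,810.83.
At €370.00/mo: 18 payments (last €65.53); total interest €930.53.
Payments saved = 33 − 18 = 15.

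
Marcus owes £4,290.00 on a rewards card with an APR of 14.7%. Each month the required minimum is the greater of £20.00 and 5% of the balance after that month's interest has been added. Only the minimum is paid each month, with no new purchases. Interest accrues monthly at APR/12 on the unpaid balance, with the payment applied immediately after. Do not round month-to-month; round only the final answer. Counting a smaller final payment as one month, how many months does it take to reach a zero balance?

Monthly rate r = 14.7%/12 = 1.225% = 0.01225.
While 5% of the post-interest balance exceeds £20.00, each month B ← (B·(1+r))·(1 − 0.05), i.e. B shrinks by the factor (1+r)·0.95 = 0.96164.
This holds for months 1–61. Entering month 62 the balance is £394.60; 5% of the post-interest balance is now below £20.00, so the flat £20.00 minimum applies from here.
From month 62 a fixed £20.00 at rate r clears £394.60 in 23 more payments. Total: 61 + 23 = 84 months.

84 months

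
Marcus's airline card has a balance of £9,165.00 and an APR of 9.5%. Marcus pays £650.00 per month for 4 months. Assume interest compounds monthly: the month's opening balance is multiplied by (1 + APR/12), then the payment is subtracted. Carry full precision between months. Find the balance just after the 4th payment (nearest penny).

Monthly rate r = 9.5%/12 = 0.791667% = 0.00791667.
Each month: B ← B·(1+r) − £650.00.
Month 1: interest £72.56; balance after payment £8,587.56.
Month 2: interest £67.98; balance after payment £8,005.54.
Month 3: interest £63.38; balance after payment £7,418.92.
Month 4: interest £58.73; balance after payment £6,827.65.

£6,827.65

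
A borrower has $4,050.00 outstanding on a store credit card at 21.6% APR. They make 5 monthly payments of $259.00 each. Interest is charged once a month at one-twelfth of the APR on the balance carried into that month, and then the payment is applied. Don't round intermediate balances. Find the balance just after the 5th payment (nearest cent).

Monthly rate r = 21.6%/12 = 1.8% = 0.018.
Each month: B ← B·(1+r) − $259.00.
Month 1: interest $72.90; balance after payment $3,863.90.
Month 2: interest $69.55; balance after payment $3,674.45.
Month 3: interest $66.14; balance after payment $3,481.59.
Month 4: interest $62.67; balance after payment $3,285.26.
Month 5: interest $59.13; balance after payment $3,085.39.

$3,085.39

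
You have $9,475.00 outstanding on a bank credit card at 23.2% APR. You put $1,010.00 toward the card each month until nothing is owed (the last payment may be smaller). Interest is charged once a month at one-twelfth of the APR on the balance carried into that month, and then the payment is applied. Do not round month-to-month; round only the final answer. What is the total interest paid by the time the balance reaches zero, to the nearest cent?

$1,082.82

Monthly rate r = 23.2%/12 = 1.93333% = 0.0193333.
Payoff takes n = ⌈−ln(1 − rB₀/P)/ln(1+r)⌉ = ⌈10.451⌉ = 11 payments; the last is $457.82.
Total paid = 10·$1,010.00 + $457.82 = $10,557.82.
Total interest = total paid − principal = $10,557.82 − $9,475.00 = $1,082.82.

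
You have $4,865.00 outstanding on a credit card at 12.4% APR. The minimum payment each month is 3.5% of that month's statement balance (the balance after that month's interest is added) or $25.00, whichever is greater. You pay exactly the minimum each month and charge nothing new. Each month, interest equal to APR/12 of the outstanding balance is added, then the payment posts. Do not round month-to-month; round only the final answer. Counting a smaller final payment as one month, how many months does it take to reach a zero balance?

Monthly rate r = 12.4%/12 = 1.03333% = 0.0103333.
While 3.5% of the post-interest balance exceeds $25.00, each month B ← (B·(1+r))·(1 − 0.035), i.e. B shrinks by the factor (1+r)·0.965 = 0.97497.
This holds for months 1–77. Entering month 78 the balance is $690.98; 3.5% of the post-interest balance is now below $25.00, so the flat $25.00 minimum applies from here.
From month 78 a fixed $25.00 at rate r clears $690.98 in 33 more payments. Total: 77 + 33 = 110 months.

110 months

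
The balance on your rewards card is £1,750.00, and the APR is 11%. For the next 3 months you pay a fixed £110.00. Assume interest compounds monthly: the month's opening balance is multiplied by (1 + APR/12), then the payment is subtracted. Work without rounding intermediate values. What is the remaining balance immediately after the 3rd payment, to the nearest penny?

Monthly rate r = 11%/12 = 0.916667% = 0.00916667.
Each month: B ← B·(1+r) − £110.00.
Month 1: interest £16.04; balance after payment £1,656.04.
Month 2: interest £15.18; balance after payment £1,561.22.
Month 3: interest £14.31; balance after payment £1,465.53.

£1,465.53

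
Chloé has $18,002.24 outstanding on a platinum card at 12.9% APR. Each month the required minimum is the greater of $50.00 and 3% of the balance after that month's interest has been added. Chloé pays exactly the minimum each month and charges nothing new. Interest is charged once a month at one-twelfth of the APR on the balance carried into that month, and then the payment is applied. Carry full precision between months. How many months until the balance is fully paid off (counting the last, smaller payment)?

Monthly rate r = 12.9%/12 = 1.075% = 0.01075.
While 3% of the post-interest balance exceeds $50.00, each month B ← (B·(1+r))·(1 − 0.03), i.e. B shrinks by the factor (1+r)·0.97 = 0.98043.
This holds for months 1–121. Entering month 122 the balance is $1,646.65; 3% of the post-interest balance is now below $50.00, so the flat $50.00 minimum applies from here.
From month 122 a fixed $50.00 at rate r clears $1,646.65 in 41 more payments. Total: 121 + 41 = 162 months.

162 months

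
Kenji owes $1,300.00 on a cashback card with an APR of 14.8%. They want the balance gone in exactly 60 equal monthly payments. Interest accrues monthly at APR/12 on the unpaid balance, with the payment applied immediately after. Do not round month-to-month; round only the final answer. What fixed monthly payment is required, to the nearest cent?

$30.79

Monthly rate r = 14.8%/12 = 1.23333% = 0.0123333.
Level-payment amortization: P = B₀·r / (1 − (1+r)^(−n)) = 1300.00·0.0123333 / (1 − 1.01233^(−60)).
Denominator 1 − (1+r)^(−60) = 0.520721698.
P = 16.0333 / 0.520721698 ≈ 30.79.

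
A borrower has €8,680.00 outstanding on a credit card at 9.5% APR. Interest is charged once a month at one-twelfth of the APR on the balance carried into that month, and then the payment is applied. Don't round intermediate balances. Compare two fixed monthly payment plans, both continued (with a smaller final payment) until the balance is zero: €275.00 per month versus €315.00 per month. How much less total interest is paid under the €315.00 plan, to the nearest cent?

Monthly rate r = 9.5%/12 = 0.791667% = 0.00791667.
At €275.00/mo: n = ⌈−ln(1 − rB₀/P)/ln(1+r)⌉ = 37 payments (last €127.30); total interest = total paid − €8,680.00 = €1,347.30.
At €315.00/mo: 32 payments (last €65.70); total interest €1,150.70.
Interest saved = €1,347.30 − €1,150.70 = €196.60.

€196.60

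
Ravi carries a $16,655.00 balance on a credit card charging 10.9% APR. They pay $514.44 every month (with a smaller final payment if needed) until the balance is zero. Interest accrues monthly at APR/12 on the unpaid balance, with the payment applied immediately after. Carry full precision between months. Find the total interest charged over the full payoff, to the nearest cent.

Monthly rate r = 10.9%/12 = 0.908333% = 0.00908333.
Payoff takes n = ⌈−ln(1 − rB₀/P)/ln(1+r)⌉ = ⌈38.513⌉ = 39 payments; the last is $264.28.
Total paid = 38·$514.44 + $264.28 = $19,813.00.
Total interest = total paid − principal = $19,813.00 − $16,655.00 = $3,158.00.

$3,158.00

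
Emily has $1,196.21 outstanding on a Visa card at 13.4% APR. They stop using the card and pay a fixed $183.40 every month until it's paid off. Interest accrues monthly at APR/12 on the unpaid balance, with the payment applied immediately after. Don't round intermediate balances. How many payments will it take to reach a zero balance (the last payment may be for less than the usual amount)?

7 months

Monthly rate r = 13.4%/12 = 1.11667% = 0.0111667.
Recurrence: B ← B·(1+r) − $183.40.
Month 1: interest $13.36; balance after payment $1,026.17.
Month 2: interest $11.46; balance after payment $854.23.
Closed form: n = −ln(1 − rB₀/P)/ln(1+r) = −ln(0.92717)/ln(1.01117) ≈ 6.810, so the balance reaches zero during payment 7.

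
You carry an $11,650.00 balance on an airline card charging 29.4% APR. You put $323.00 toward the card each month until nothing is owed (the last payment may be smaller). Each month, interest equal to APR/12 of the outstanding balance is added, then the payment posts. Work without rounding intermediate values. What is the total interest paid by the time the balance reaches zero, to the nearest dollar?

Monthly rate r = 29.4%/12 = 2.45% = 0.0245.
Payoff takes n = ⌈−ln(1 − rB₀/P)/ln(1+r)⌉ = ⌈88.880⌉ = 89 payments; the last is $284.66.
Total paid = 88·$323.00 + $284.66 = $28,708.66.
Total interest = total paid − principal = $28,708.66 − $11,650.00 = $17,058.66.

$17,059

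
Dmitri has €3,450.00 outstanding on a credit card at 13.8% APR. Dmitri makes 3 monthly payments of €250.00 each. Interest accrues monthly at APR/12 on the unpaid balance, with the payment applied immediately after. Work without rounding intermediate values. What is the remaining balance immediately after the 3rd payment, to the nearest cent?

€2,811.74

Monthly rate r = 13.8%/12 = 1.15% = 0.0115.
Each month: B ← B·(1+r) − €250.00.
Month 1: interest €39.67; balance after payment €3,239.68.
Month 2: interest €37.26; balance after payment €3,026.93.
Month 3: interest €34.81; balance after payment €2,811.74.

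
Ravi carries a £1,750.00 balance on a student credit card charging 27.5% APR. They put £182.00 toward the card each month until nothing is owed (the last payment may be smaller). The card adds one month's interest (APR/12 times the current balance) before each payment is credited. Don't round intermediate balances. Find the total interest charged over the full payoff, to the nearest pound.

Monthly rate r = 27.5%/12 = 2.29167% = 0.0229167.
Payoff takes n = ⌈−ln(1 − rB₀/P)/ln(1+r)⌉ = ⌈10.986⌉ = 11 payments; the last is £179.42.
Total paid = 10·£182.00 + £179.42 = £1,999.42.
Total interest = total paid − principal = £1,999.42 − £1,750.00 = £249.42.

£249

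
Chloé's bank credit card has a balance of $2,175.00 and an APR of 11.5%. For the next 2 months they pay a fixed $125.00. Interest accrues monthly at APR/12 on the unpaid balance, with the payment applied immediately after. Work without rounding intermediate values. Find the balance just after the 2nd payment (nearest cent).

Monthly rate r = 11.5%/12 = 0.958333% = 0.00958333.
Each month: B ← B·(1+r) − $125.00.
Month 1: interest $20.84; balance after payment $2,070.84.
Month 2: interest $19.85; balance after payment $1,965.69.

$1,965.69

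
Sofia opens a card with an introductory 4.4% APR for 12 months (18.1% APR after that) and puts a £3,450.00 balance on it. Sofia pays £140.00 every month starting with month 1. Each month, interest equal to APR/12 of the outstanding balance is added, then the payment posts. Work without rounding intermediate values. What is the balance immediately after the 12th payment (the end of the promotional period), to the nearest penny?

£1,890.60

Promo months 1–12 at r₀ = 4.4%/12 = 0.00366667; months 13+ at r₁ = 18.1%/12 = 0.0150833.
After month 12: iterate B ← B·(1+r₀) − £140.00 for 12 months → £1,890.60.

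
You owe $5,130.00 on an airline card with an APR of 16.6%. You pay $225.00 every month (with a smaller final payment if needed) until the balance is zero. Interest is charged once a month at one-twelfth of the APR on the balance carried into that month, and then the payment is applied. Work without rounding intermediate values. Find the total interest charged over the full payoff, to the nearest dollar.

Monthly rate r = 16.6%/12 = 1.38333% = 0.0138333.
Payoff takes n = ⌈−ln(1 − rB₀/P)/ln(1+r)⌉ = ⌈27.581⌉ = 28 payments; the last is $131.07.
Total paid = 27·$225.00 + $131.07 = $6,206.07.
Total interest = total paid − principal = $6,206.07 − $5,130.00 = $1,076.07.

$1,076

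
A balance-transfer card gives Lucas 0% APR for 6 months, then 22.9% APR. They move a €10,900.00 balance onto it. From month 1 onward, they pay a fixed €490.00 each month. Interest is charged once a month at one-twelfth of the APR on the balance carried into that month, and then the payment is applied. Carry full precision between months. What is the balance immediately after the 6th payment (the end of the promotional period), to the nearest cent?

Promo months 1–6 at r₀ = 0%/12 = 0; months 7+ at r₁ = 22.9%/12 = 0.0190833.
After month 6 (no interest yet): B = €10,900.00 − 6·€490.00 = €7,960.00.

€7,960.00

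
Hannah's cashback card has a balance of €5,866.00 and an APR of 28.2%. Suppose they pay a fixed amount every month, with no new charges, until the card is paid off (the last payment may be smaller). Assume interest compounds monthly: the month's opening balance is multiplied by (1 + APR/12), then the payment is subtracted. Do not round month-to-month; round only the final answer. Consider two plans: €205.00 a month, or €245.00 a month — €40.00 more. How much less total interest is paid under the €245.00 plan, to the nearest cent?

€1,126.32

Monthly rate r = 28.2%/12 = 2.35% = 0.0235.
At €205.00/mo: n = ⌈−ln(1 − rB₀/P)/ln(1+r)⌉ = 49 payments (last €10.23); total interest = total paid − €5,866.00 = €3,984.23.
At €245.00/mo: 36 payments (last €148.91); total interest €2,857.91.
Interest saved = €3,984.23 − €2,857.91 = €1,126.32.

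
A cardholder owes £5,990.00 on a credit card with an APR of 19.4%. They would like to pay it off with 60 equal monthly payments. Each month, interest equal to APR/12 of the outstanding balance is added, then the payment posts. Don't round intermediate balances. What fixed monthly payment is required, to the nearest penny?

£156.71

Monthly rate r = 19.4%/12 = 1.61667% = 0.0161667.
Level-payment amortization: P = B₀·r / (1 − (1+r)^(−n)) = 5990.00·0.0161667 / (1 − 1.01617^(−60)).
Denominator 1 − (1+r)^(−60) = 0.617964851.
P = 96.8383 / 0.617964851 ≈ 156.71.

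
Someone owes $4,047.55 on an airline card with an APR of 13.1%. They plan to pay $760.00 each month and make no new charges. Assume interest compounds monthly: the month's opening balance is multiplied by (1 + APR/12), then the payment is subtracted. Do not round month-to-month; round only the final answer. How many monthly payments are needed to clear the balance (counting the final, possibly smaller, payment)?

6 months

Monthly rate r = 13.1%/12 = 1.09167% = 0.0109167.
Recurrence: B ← B·(1+r) − $760.00.
Month 1: interest $44.19; balance after payment $3,331.74.
Month 2: interest $36.37; balance after payment $2,608.11.
Month 3: interest $28.47; balance after payment $1,876.58.
Month 4: interest $20.49; balance after payment $1,137.07.
Month 5: interest $12.41; balance after payment $389.48.
Month 6: interest $4.25; balance after payment $0.00.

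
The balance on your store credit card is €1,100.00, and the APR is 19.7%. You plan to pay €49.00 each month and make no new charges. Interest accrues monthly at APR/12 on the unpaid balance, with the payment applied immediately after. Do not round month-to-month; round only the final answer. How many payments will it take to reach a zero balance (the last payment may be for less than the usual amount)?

29 months

Monthly rate r = 19.7%/12 = 1.64167% = 0.0164167.
Recurrence: B ← B·(1+r) − €49.00.
Month 1: interest €18.06; balance after payment €1,069.06.
Month 2: interest €17.55; balance after payment €1,037.61.
Closed form: n = −ln(1 − rB₀/P)/ln(1+r) = −ln(0.63146)/ln(1.01642) ≈ 28.232, so the balance reaches zero during payment 29.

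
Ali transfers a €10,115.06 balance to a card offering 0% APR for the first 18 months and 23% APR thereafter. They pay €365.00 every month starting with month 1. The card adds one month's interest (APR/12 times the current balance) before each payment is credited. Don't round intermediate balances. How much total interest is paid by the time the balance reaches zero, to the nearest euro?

€416

Promo months 1–18 at r₀ = 0%/12 = 0; months 19+ at r₁ = 23%/12 = 0.0191667.
After month 18 (no interest yet): B = €10,115.06 − 18·€365.00 = €3,545.06.
Then at r₁ with €365.00/mo: n₂ = −ln(1 − r₁·B/P)/ln(1+r₁) ≈ 10.85 → 11 more payments.
Total paid = 28·€365.00 + €310.62 = €10,530.62; interest = €10,530.62 − €10,115.06 = €415.56.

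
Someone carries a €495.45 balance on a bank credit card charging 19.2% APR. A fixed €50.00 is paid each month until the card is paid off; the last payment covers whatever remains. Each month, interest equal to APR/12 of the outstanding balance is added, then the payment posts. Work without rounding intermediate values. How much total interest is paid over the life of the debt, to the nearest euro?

Monthly rate r = 19.2%/12 = 1.6% = 0.016.
Payoff takes n = ⌈−ln(1 − rB₀/P)/ln(1+r)⌉ = ⌈10.875⌉ = 11 payments; the last is €43.79.
Total paid = 10·€50.00 + €43.79 = €543.79.
Total interest = total paid − principal = €543.79 − €495.45 = €48.34.

€48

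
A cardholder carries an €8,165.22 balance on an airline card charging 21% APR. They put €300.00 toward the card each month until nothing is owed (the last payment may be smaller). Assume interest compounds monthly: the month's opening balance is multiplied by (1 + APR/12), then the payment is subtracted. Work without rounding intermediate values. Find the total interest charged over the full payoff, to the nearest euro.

€3,021

Monthly rate r = 21%/12 = 1.75% = 0.0175.
Payoff takes n = ⌈−ln(1 − rB₀/P)/ln(1+r)⌉ = ⌈37.285⌉ = 38 payments; the last is €86.05.
Total paid = 37·€300.00 + €86.05 = €11,186.05.
Total interest = total paid − principal = €11,186.05 − €8,165.22 = €3,020.83.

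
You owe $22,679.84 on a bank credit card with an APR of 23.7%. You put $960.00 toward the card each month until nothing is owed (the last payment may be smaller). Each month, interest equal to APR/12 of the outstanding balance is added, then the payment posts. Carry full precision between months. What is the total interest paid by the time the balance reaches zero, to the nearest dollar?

Monthly rate r = 23.7%/12 = 1.975% = 0.01975.
Payoff takes n = ⌈−ln(1 − rB₀/P)/ln(1+r)⌉ = ⌈32.134⌉ = 33 payments; the last is $129.98.
Total paid = 32·$960.00 + $129.98 = $30,849.98.
Total interest = total paid − principal = $30,849.98 − $22,679.84 = $8,170.14.

$8,170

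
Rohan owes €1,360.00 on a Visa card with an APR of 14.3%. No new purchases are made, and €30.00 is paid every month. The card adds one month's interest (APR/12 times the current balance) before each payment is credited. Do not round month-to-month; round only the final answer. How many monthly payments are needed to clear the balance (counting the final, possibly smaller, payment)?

66 months

Monthly rate r = 14.3%/12 = 1.19167% = 0.0119167.
Recurrence: B ← B·(1+r) − €30.00.
Month 1: interest €16.21; balance after payment €1,346.21.
Month 2: interest €16.04; balance after payment €1,332.25.
Closed form: n = −ln(1 − rB₀/P)/ln(1+r) = −ln(0.45978)/ln(1.01192) ≈ 65.592, so the balance reaches zero during payment 66.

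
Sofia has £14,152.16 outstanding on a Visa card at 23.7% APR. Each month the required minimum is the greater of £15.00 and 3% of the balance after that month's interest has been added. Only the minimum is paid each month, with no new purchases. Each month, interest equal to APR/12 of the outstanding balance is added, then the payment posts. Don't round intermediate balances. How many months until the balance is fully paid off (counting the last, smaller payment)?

Monthly rate r = 23.7%/12 = 1.975% = 0.01975.
While 3% of the post-interest balance exceeds £15.00, each month B ← (B·(1+r))·(1 − 0.03), i.e. B shrinks by the factor (1+r)·0.97 = 0.98916.
This holds for months 1–309. Entering month 310 the balance is £487.36; 3% of the post-interest balance is now below £15.00, so the flat £15.00 minimum applies from here.
From month 310 a fixed £15.00 at rate r clears £487.36 in 53 more payments. Total: 309 + 53 = 362 months.

362 months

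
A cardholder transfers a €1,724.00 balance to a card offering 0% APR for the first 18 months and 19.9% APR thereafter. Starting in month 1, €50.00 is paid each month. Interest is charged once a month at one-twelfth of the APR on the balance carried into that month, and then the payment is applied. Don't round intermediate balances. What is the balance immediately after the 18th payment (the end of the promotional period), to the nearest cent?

€824.00

Promo months 1–18 at r₀ = 0%/12 = 0; months 19+ at r₁ = 19.9%/12 = 0.0165833.
After month 18 (no interest yet): B = €1,724.00 − 18·€50.00 = €824.00.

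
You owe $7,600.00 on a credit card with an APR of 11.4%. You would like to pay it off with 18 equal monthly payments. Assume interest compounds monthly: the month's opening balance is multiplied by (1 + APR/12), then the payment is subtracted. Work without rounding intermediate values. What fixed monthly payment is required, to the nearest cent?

$461.35

Monthly rate r = 11.4%/12 = 0.95% = 0.0095.
Level-payment amortization: P = B₀·r / (1 − (1+r)^(−n)) = 7600.00·0.0095 / (1 − 1.0095^(−18)).
Denominator 1 − (1+r)^(−18) = 0.156497875.
P = 72.2 / 0.156497875 ≈ 461.35.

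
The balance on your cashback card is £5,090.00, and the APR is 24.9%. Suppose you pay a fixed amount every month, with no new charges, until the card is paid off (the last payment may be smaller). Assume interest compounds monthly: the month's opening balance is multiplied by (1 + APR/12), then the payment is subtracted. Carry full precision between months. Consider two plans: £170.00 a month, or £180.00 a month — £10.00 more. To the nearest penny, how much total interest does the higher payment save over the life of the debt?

Monthly rate r = 24.9%/12 = 2.075% = 0.02075.
At £170.00/mo: n = ⌈−ln(1 − rB₀/P)/ln(1+r)⌉ = 48 payments (last £47.42); total interest = total paid − £5,090.00 = £2,947.42.
At £180.00/mo: 44 payments (last £5.46); total interest £2,655.46.
Interest saved = £2,947.42 − £2,655.46 = £291.96.

£291.96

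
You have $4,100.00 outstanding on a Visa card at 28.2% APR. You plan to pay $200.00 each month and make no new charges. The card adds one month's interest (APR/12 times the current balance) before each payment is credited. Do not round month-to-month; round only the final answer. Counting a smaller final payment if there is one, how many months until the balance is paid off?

Monthly rate r = 28.2%/12 = 2.35% = 0.0235.
Recurrence: B ← B·(1+r) − $200.00.
Month 1: interest $96.35; balance after payment $3,996.35.
Month 2: interest $93.91; balance after payment $3,890.26.
Closed form: n = −ln(1 − rB₀/P)/ln(1+r) = −ln(0.51825)/ln(1.0235) ≈ 28.297, so the balance reaches zero during payment 29.

29 months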